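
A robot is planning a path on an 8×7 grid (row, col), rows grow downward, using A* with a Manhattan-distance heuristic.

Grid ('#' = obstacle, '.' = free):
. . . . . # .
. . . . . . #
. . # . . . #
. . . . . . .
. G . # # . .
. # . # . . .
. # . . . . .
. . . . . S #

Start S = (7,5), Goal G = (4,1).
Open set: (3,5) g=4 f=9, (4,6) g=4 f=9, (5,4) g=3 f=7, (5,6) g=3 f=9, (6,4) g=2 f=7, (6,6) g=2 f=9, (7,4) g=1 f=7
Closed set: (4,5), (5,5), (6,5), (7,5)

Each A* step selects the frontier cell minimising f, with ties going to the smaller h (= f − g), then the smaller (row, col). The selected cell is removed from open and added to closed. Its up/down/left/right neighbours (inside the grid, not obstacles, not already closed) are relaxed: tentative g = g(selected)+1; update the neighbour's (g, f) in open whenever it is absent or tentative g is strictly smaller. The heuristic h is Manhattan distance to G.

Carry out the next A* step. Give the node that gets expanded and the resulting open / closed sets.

step 1: expand (5,4) (f=7, h=4) → closed; open now [(3,5) g=4 f=9, (4,6) g=4 f=9, (5,6) g=3 f=9, (6,4) g=2 f=7, (6,6) g=2 f=9, (7,4) g=1 f=7]

expanded=(5,4); open=[(3,5) g=4 f=9, (4,6) g=4 f=9, (5,6) g=3 f=9, (6,4) g=2 f=7, (6,6) g=2 f=9, (7,4) g=1 f=7]; closed=[(4,5), (5,4), (5,5), (6,5), (7,5)]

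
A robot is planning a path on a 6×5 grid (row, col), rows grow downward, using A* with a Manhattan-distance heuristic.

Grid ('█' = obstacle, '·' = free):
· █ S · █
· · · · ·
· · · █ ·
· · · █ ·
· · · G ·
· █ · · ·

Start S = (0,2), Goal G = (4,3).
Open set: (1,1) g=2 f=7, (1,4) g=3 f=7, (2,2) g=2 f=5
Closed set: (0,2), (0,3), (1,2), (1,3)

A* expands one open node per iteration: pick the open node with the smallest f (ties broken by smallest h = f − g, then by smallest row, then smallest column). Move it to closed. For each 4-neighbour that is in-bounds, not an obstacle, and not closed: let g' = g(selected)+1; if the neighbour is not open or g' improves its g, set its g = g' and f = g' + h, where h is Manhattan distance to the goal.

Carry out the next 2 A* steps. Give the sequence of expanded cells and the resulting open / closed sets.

step 1: expand (2,2) (f=5, h=3) → closed; open now [(1,1) g=2 f=7, (1,4) g=3 f=7, (2,1) g=3 f=7, (3,2) g=3 f=5]
step 2: expand (3,2) (f=5, h=2) → closed; open now [(1,1) g=2 f=7, (1,4) g=3 f=7, (2,1) g=3 f=7, (3,1) g=4 f=7, (4,2) g=4 f=5]

order=[(2,2) → (3,2)]; open=[(1,1) g=2 f=7, (1,4) g=3 f=7, (2,1) g=3 f=7, (3,1) g=4 f=7, (4,2) g=4 f=5]; closed=[(0,2), (0,3), (1,2), (1,3), (2,2), (3,2)]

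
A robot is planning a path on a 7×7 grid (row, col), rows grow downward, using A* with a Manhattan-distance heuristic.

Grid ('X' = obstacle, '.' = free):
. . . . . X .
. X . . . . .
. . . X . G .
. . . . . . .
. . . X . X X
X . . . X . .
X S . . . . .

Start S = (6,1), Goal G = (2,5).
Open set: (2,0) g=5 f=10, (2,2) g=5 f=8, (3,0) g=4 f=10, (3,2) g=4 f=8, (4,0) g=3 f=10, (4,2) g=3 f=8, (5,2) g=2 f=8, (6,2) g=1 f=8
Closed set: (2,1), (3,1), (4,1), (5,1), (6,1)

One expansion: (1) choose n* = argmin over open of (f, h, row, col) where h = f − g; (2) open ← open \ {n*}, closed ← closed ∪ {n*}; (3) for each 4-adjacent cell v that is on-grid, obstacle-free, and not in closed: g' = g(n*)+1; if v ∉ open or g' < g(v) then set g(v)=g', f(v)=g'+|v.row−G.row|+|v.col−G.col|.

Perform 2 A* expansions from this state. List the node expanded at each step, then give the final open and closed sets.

step 1: expand (2,2) (f=8, h=3) → closed; open now [(1,2) g=6 f=10, (2,0) g=5 f=10, (3,0) g=4 f=10, (3,2) g=4 f=8, (4,0) g=3 f=10, (4,2) g=3 f=8, (5,2) g=2 f=8, (6,2) g=1 f=8]
step 2: expand (3,2) (f=8, h=4) → closed; open now [(1,2) g=6 f=10, (2,0) g=5 f=10, (3,0) g=4 f=10, (3,3) g=5 f=8, (4,0) g=3 f=10, (4,2) g=3 f=8, (5,2) g=2 f=8, (6,2) g=1 f=8]

order=[(2,2) → (3,2)]; open=[(1,2) g=6 f=10, (2,0) g=5 f=10, (3,0) g=4 f=10, (3,3) g=5 f=8, (4,0) g=3 f=10, (4,2) g=3 f=8, (5,2) g=2 f=8, (6,2) g=1 f=8]; closed=[(2,1), (2,2), (3,1), (3,2), (4,1), (5,1), (6,1)]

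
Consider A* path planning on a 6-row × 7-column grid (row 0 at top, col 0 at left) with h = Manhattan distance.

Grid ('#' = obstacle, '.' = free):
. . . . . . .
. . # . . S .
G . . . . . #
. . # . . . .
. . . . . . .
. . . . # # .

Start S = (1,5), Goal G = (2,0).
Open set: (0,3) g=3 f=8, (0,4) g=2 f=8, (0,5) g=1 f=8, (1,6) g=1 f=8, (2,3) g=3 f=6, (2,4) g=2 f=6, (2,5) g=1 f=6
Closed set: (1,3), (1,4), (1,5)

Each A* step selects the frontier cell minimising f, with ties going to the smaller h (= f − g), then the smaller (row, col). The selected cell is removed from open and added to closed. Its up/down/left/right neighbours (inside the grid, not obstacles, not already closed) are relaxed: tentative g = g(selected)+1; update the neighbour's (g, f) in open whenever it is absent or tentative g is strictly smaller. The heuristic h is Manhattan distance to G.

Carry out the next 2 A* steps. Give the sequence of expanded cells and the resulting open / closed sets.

order=[(2,3) → (2,2)]; open=[(0,3) g=3 f=8, (0,4) g=2 f=8, (0,5) g=1 f=8, (1,6) g=1 f=8, (2,1) g=5 f=6, (2,4) g=2 f=6, (2,5) g=1 f=6, (3,3) g=4 f=8]; closed=[(1,3), (1,4), (1,5), (2,2), (2,3)]

step 1: expand (2,3) (f=6, h=3) → closed; open now [(0,3) g=3 f=8, (0,4) g=2 f=8, (0,5) g=1 f=8, (1,6) g=1 f=8, (2,2) g=4 f=6, (2,4) g=2 f=6, (2,5) g=1 f=6, (3,3) g=4 f=8]
step 2: expand (2,2) (f=6, h=2) → closed; open now [(0,3) g=3 f=8, (0,4) g=2 f=8, (0,5) g=1 f=8, (1,6) g=1 f=8, (2,1) g=5 f=6, (2,4) g=2 f=6, (2,5) g=1 f=6, (3,3) g=4 f=8]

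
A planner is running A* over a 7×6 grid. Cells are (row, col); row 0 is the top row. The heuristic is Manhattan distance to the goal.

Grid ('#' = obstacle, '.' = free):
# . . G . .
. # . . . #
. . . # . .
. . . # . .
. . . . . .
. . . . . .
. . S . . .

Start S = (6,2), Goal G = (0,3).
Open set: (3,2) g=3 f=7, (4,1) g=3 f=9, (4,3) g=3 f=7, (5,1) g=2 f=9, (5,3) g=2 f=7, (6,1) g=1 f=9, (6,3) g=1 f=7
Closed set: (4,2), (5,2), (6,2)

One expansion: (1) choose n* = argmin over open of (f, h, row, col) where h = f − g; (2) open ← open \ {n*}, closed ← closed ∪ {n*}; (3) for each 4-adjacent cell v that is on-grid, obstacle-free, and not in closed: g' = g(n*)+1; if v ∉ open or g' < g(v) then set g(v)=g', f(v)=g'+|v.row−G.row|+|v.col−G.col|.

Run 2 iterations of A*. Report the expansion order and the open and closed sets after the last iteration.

step 1: expand (3,2) (f=7, h=4) → closed; open now [(2,2) g=4 f=7, (3,1) g=4 f=9, (4,1) g=3 f=9, (4,3) g=3 f=7, (5,1) g=2 f=9, (5,3) g=2 f=7, (6,1) g=1 f=9, (6,3) g=1 f=7]
step 2: expand (2,2) (f=7, h=3) → closed; open now [(1,2) g=5 f=7, (2,1) g=5 f=9, (3,1) g=4 f=9, (4,1) g=3 f=9, (4,3) g=3 f=7, (5,1) g=2 f=9, (5,3) g=2 f=7, (6,1) g=1 f=9, (6,3) g=1 f=7]

order=[(3,2) → (2,2)]; open=[(1,2) g=5 f=7, (2,1) g=5 f=9, (3,1) g=4 f=9, (4,1) g=3 f=9, (4,3) g=3 f=7, (5,1) g=2 f=9, (5,3) g=2 f=7, (6,1) g=1 f=9, (6,3) g=1 f=7]; closed=[(2,2), (3,2), (4,2), (5,2), (6,2)]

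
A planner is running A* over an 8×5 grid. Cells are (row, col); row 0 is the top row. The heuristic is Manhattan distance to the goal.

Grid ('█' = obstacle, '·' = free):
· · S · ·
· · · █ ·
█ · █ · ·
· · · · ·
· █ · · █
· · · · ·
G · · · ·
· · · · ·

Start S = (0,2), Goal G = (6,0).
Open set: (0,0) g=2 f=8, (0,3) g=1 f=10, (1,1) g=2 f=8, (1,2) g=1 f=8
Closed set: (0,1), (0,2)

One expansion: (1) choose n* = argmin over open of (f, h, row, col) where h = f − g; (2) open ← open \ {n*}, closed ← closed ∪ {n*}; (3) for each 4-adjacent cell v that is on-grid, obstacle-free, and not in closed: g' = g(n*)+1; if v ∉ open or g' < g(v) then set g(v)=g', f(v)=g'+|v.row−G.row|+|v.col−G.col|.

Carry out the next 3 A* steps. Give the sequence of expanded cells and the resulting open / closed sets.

step 1: expand (0,0) (f=8, h=6) → closed; open now [(0,3) g=1 f=10, (1,0) g=3 f=8, (1,1) g=2 f=8, (1,2) g=1 f=8]
step 2: expand (1,0) (f=8, h=5) → closed; open now [(0,3) g=1 f=10, (1,1) g=2 f=8, (1,2) g=1 f=8]
step 3: expand (1,1) (f=8, h=6) → closed; open now [(0,3) g=1 f=10, (1,2) g=1 f=8, (2,1) g=3 f=8]

order=[(0,0) → (1,0) → (1,1)]; open=[(0,3) g=1 f=10, (1,2) g=1 f=8, (2,1) g=3 f=8]; closed=[(0,0), (0,1), (0,2), (1,0), (1,1)]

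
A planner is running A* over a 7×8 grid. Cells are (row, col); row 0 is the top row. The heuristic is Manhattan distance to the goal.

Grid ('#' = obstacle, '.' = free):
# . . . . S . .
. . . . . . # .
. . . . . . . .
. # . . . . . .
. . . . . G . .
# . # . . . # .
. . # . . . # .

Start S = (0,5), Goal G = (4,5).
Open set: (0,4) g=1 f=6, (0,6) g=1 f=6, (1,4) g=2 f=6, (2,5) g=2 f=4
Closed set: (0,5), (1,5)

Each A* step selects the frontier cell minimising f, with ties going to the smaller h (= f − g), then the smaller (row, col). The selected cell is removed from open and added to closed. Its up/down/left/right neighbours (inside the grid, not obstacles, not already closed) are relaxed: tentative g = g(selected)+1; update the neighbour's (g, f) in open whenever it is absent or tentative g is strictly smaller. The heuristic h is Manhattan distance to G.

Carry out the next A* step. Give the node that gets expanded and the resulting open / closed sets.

step 1: expand (2,5) (f=4, h=2) → closed; open now [(0,4) g=1 f=6, (0,6) g=1 f=6, (1,4) g=2 f=6, (2,4) g=3 f=6, (2,6) g=3 f=6, (3,5) g=3 f=4]

expanded=(2,5); open=[(0,4) g=1 f=6, (0,6) g=1 f=6, (1,4) g=2 f=6, (2,4) g=3 f=6, (2,6) g=3 f=6, (3,5) g=3 f=4]; closed=[(0,5), (1,5), (2,5)]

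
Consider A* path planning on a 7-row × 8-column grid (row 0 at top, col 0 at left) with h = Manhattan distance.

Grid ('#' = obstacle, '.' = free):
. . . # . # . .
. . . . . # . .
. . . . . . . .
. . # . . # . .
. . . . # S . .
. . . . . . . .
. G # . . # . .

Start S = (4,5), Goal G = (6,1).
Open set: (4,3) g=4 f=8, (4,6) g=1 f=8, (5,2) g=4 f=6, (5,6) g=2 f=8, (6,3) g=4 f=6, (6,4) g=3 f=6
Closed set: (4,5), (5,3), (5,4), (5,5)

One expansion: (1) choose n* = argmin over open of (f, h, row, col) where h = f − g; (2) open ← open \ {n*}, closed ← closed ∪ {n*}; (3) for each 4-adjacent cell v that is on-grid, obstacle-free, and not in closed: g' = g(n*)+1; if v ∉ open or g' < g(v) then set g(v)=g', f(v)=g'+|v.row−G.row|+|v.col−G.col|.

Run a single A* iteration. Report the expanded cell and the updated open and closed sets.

expanded=(5,2); open=[(4,2) g=5 f=8, (4,3) g=4 f=8, (4,6) g=1 f=8, (5,1) g=5 f=6, (5,6) g=2 f=8, (6,3) g=4 f=6, (6,4) g=3 f=6]; closed=[(4,5), (5,2), (5,3), (5,4), (5,5)]

step 1: expand (5,2) (f=6, h=2) → closed; open now [(4,2) g=5 f=8, (4,3) g=4 f=8, (4,6) g=1 f=8, (5,1) g=5 f=6, (5,6) g=2 f=8, (6,3) g=4 f=6, (6,4) g=3 f=6]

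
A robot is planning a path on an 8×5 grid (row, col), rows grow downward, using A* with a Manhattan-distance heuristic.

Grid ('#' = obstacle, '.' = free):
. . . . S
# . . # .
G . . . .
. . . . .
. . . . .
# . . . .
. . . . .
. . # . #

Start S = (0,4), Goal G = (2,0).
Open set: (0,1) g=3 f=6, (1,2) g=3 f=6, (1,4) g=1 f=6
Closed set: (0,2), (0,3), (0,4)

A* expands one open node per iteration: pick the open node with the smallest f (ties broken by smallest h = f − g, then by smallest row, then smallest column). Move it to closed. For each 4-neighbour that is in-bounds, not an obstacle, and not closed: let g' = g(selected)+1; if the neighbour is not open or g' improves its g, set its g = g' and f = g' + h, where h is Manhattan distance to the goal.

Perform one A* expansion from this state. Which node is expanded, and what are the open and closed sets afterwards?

step 1: expand (0,1) (f=6, h=3) → closed; open now [(0,0) g=4 f=6, (1,1) g=4 f=6, (1,2) g=3 f=6, (1,4) g=1 f=6]

expanded=(0,1); open=[(0,0) g=4 f=6, (1,1) g=4 f=6, (1,2) g=3 f=6, (1,4) g=1 f=6]; closed=[(0,1), (0,2), (0,3), (0,4)]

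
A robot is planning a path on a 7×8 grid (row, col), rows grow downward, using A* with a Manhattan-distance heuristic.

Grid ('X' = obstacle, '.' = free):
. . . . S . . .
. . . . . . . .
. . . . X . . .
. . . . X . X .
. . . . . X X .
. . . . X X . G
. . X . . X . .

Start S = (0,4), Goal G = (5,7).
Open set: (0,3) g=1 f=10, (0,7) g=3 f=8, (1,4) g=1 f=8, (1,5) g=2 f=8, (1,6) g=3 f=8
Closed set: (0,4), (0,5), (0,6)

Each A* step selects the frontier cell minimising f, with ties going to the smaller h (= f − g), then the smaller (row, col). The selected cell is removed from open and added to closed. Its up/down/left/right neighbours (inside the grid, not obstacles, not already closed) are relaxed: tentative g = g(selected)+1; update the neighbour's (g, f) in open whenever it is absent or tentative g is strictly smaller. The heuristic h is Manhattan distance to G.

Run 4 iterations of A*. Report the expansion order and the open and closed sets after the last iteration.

order=[(0,7) → (1,7) → (2,7) → (3,7)]; open=[(0,3) g=1 f=10, (1,4) g=1 f=8, (1,5) g=2 f=8, (1,6) g=3 f=8, (2,6) g=6 f=10, (4,7) g=7 f=8]; closed=[(0,4), (0,5), (0,6), (0,7), (1,7), (2,7), (3,7)]

step 1: expand (0,7) (f=8, h=5) → closed; open now [(0,3) g=1 f=10, (1,4) g=1 f=8, (1,5) g=2 f=8, (1,6) g=3 f=8, (1,7) g=4 f=8]
step 2: expand (1,7) (f=8, h=4) → closed; open now [(0,3) g=1 f=10, (1,4) g=1 f=8, (1,5) g=2 f=8, (1,6) g=3 f=8, (2,7) g=5 f=8]
step 3: expand (2,7) (f=8, h=3) → closed; open now [(0,3) g=1 f=10, (1,4) g=1 f=8, (1,5) g=2 f=8, (1,6) g=3 f=8, (2,6) g=6 f=10, (3,7) g=6 f=8]
step 4: expand (3,7) (f=8, h=2) → closed; open now [(0,3) g=1 f=10, (1,4) g=1 f=8, (1,5) g=2 f=8, (1,6) g=3 f=8, (2,6) g=6 f=10, (4,7) g=7 f=8]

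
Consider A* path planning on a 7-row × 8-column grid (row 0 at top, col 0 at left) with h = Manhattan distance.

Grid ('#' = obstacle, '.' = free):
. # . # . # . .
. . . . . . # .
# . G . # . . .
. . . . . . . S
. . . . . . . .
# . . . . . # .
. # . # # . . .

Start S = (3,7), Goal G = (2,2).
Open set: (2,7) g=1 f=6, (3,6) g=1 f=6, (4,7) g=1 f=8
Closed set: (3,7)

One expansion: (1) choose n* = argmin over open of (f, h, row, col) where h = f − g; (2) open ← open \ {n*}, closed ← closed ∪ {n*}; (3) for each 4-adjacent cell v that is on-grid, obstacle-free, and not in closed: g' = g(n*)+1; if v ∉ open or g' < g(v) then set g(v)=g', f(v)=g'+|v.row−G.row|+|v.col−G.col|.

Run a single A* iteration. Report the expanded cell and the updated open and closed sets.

expanded=(2,7); open=[(1,7) g=2 f=8, (2,6) g=2 f=6, (3,6) g=1 f=6, (4,7) g=1 f=8]; closed=[(2,7), (3,7)]

step 1: expand (2,7) (f=6, h=5) → closed; open now [(1,7) g=2 f=8, (2,6) g=2 f=6, (3,6) g=1 f=6, (4,7) g=1 f=8]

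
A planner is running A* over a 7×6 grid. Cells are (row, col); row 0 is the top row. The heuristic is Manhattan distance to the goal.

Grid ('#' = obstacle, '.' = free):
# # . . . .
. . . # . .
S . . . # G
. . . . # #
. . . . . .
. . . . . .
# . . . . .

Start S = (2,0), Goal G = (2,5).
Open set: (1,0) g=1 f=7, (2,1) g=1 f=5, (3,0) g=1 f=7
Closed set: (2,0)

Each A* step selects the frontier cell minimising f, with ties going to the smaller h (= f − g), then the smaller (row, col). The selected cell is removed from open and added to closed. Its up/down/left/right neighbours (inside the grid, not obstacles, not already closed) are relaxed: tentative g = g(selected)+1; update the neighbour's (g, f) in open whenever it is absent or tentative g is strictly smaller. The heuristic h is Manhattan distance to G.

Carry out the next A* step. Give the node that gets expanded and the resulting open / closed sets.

step 1: expand (2,1) (f=5, h=4) → closed; open now [(1,0) g=1 f=7, (1,1) g=2 f=7, (2,2) g=2 f=5, (3,0) g=1 f=7, (3,1) g=2 f=7]

expanded=(2,1); open=[(1,0) g=1 f=7, (1,1) g=2 f=7, (2,2) g=2 f=5, (3,0) g=1 f=7, (3,1) g=2 f=7]; closed=[(2,0), (2,1)]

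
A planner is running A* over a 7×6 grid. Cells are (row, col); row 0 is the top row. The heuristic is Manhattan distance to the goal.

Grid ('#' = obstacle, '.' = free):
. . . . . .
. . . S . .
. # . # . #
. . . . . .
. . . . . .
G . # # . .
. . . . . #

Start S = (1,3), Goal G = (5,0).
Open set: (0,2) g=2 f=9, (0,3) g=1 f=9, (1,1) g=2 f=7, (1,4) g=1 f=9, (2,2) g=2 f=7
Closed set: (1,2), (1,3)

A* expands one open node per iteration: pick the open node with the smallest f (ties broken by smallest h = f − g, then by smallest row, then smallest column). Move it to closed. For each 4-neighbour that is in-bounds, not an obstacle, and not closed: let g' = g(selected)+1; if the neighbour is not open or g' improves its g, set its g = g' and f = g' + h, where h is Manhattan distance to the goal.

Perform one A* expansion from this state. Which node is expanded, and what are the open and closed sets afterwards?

step 1: expand (1,1) (f=7, h=5) → closed; open now [(0,1) g=3 f=9, (0,2) g=2 f=9, (0,3) g=1 f=9, (1,0) g=3 f=7, (1,4) g=1 f=9, (2,2) g=2 f=7]

expanded=(1,1); open=[(0,1) g=3 f=9, (0,2) g=2 f=9, (0,3) g=1 f=9, (1,0) g=3 f=7, (1,4) g=1 f=9, (2,2) g=2 f=7]; closed=[(1,1), (1,2), (1,3)]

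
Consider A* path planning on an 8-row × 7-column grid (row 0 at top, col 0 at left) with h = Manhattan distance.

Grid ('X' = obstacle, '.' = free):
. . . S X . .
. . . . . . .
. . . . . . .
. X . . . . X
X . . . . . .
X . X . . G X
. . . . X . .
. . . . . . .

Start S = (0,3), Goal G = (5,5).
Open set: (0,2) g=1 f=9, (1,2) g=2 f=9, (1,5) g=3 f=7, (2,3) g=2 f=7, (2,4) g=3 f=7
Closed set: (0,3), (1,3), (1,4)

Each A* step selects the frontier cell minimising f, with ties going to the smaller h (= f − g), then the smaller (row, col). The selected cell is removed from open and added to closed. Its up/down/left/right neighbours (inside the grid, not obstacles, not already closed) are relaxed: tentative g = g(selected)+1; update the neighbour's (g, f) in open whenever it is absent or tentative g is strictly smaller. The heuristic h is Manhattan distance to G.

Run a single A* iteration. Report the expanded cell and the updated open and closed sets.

step 1: expand (1,5) (f=7, h=4) → closed; open now [(0,2) g=1 f=9, (0,5) g=4 f=9, (1,2) g=2 f=9, (1,6) g=4 f=9, (2,3) g=2 f=7, (2,4) g=3 f=7, (2,5) g=4 f=7]

expanded=(1,5); open=[(0,2) g=1 f=9, (0,5) g=4 f=9, (1,2) g=2 f=9, (1,6) g=4 f=9, (2,3) g=2 f=7, (2,4) g=3 f=7, (2,5) g=4 f=7]; closed=[(0,3), (1,3), (1,4), (1,5)]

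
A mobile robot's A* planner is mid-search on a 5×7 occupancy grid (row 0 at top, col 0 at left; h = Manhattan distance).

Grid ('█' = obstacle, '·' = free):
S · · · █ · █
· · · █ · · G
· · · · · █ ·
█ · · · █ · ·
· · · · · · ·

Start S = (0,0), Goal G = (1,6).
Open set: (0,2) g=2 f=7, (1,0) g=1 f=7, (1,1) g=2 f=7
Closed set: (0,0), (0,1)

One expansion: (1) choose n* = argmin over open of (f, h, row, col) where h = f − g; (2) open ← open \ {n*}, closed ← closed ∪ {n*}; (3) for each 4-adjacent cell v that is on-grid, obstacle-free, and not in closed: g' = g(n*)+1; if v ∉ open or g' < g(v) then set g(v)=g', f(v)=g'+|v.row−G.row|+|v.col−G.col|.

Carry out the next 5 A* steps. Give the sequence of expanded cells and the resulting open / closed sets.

order=[(0,2) → (0,3) → (1,2) → (1,1) → (1,0)]; open=[(2,0) g=2 f=9, (2,1) g=3 f=9, (2,2) g=4 f=9]; closed=[(0,0), (0,1), (0,2), (0,3), (1,0), (1,1), (1,2)]

step 1: expand (0,2) (f=7, h=5) → closed; open now [(0,3) g=3 f=7, (1,0) g=1 f=7, (1,1) g=2 f=7, (1,2) g=3 f=7]
step 2: expand (0,3) (f=7, h=4) → closed; open now [(1,0) g=1 f=7, (1,1) g=2 f=7, (1,2) g=3 f=7]
step 3: expand (1,2) (f=7, h=4) → closed; open now [(1,0) g=1 f=7, (1,1) g=2 f=7, (2,2) g=4 f=9]
step 4: expand (1,1) (f=7, h=5) → closed; open now [(1,0) g=1 f=7, (2,1) g=3 f=9, (2,2) g=4 f=9]
step 5: expand (1,0) (f=7, h=6) → closed; open now [(2,0) g=2 f=9, (2,1) g=3 f=9, (2,2) g=4 f=9]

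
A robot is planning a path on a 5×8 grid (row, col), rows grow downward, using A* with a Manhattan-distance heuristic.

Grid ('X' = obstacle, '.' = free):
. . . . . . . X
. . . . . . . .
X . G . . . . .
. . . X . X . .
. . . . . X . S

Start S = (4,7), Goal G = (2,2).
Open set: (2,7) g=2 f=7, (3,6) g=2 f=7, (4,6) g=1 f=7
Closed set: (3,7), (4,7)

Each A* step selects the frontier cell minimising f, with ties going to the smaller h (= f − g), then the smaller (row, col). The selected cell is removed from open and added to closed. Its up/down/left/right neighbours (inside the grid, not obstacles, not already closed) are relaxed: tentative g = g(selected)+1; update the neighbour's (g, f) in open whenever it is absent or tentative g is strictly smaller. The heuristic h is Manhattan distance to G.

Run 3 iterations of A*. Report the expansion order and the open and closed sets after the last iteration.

order=[(2,7) → (2,6) → (2,5)]; open=[(1,5) g=5 f=9, (1,6) g=4 f=9, (1,7) g=3 f=9, (2,4) g=5 f=7, (3,6) g=2 f=7, (4,6) g=1 f=7]; closed=[(2,5), (2,6), (2,7), (3,7), (4,7)]

step 1: expand (2,7) (f=7, h=5) → closed; open now [(1,7) g=3 f=9, (2,6) g=3 f=7, (3,6) g=2 f=7, (4,6) g=1 f=7]
step 2: expand (2,6) (f=7, h=4) → closed; open now [(1,6) g=4 f=9, (1,7) g=3 f=9, (2,5) g=4 f=7, (3,6) g=2 f=7, (4,6) g=1 f=7]
step 3: expand (2,5) (f=7, h=3) → closed; open now [(1,5) g=5 f=9, (1,6) g=4 f=9, (1,7) g=3 f=9, (2,4) g=5 f=7, (3,6) g=2 f=7, (4,6) g=1 f=7]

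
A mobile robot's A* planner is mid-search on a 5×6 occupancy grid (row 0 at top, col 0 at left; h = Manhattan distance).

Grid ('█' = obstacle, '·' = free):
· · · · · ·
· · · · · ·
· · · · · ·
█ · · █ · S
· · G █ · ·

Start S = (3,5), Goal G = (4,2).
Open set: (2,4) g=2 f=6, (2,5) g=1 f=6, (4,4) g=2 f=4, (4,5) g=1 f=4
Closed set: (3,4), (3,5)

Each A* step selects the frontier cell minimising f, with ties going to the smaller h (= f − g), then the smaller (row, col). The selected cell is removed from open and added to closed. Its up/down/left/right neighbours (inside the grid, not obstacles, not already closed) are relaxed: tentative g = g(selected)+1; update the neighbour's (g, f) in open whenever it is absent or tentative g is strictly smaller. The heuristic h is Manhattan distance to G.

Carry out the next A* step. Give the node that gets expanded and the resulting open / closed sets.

step 1: expand (4,4) (f=4, h=2) → closed; open now [(2,4) g=2 f=6, (2,5) g=1 f=6, (4,5) g=1 f=4]

expanded=(4,4); open=[(2,4) g=2 f=6, (2,5) g=1 f=6, (4,5) g=1 f=4]; closed=[(3,4), (3,5), (4,4)]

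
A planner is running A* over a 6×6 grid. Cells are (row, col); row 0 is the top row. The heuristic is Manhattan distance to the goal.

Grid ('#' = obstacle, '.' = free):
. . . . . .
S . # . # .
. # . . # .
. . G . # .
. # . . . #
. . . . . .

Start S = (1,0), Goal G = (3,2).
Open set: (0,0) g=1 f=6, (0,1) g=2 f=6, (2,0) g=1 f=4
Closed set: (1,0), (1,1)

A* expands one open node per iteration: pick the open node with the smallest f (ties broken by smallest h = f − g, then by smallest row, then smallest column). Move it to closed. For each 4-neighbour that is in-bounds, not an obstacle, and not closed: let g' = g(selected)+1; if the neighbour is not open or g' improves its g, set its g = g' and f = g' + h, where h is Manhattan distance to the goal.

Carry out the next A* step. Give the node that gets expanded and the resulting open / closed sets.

expanded=(2,0); open=[(0,0) g=1 f=6, (0,1) g=2 f=6, (3,0) g=2 f=4]; closed=[(1,0), (1,1), (2,0)]

step 1: expand (2,0) (f=4, h=3) → closed; open now [(0,0) g=1 f=6, (0,1) g=2 f=6, (3,0) g=2 f=4]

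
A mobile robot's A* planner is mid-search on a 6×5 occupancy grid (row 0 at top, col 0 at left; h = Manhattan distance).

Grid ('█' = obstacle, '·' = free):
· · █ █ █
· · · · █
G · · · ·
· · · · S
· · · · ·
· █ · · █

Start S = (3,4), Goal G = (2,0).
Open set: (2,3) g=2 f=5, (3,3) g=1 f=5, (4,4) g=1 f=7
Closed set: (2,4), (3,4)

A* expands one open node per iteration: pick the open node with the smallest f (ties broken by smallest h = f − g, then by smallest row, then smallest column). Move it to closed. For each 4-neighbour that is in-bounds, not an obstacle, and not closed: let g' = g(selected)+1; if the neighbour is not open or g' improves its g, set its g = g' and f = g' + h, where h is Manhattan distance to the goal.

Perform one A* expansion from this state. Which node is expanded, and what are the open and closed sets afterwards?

expanded=(2,3); open=[(1,3) g=3 f=7, (2,2) g=3 f=5, (3,3) g=1 f=5, (4,4) g=1 f=7]; closed=[(2,3), (2,4), (3,4)]

step 1: expand (2,3) (f=5, h=3) → closed; open now [(1,3) g=3 f=7, (2,2) g=3 f=5, (3,3) g=1 f=5, (4,4) g=1 f=7]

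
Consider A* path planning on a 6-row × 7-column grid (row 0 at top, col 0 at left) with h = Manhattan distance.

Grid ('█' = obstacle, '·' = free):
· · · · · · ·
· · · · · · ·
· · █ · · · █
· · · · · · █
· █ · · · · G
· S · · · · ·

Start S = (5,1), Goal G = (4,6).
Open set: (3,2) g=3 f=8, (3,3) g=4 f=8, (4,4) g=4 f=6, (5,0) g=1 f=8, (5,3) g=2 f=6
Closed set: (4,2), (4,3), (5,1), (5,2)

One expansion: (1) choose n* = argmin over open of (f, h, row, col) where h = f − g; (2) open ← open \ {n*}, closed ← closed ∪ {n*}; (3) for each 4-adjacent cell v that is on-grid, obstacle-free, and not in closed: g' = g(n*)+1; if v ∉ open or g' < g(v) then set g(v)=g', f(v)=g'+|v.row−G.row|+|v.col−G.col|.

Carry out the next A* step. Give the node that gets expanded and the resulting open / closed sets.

step 1: expand (4,4) (f=6, h=2) → closed; open now [(3,2) g=3 f=8, (3,3) g=4 f=8, (3,4) g=5 f=8, (4,5) g=5 f=6, (5,0) g=1 f=8, (5,3) g=2 f=6, (5,4) g=5 f=8]

expanded=(4,4); open=[(3,2) g=3 f=8, (3,3) g=4 f=8, (3,4) g=5 f=8, (4,5) g=5 f=6, (5,0) g=1 f=8, (5,3) g=2 f=6, (5,4) g=5 f=8]; closed=[(4,2), (4,3), (4,4), (5,1), (5,2)]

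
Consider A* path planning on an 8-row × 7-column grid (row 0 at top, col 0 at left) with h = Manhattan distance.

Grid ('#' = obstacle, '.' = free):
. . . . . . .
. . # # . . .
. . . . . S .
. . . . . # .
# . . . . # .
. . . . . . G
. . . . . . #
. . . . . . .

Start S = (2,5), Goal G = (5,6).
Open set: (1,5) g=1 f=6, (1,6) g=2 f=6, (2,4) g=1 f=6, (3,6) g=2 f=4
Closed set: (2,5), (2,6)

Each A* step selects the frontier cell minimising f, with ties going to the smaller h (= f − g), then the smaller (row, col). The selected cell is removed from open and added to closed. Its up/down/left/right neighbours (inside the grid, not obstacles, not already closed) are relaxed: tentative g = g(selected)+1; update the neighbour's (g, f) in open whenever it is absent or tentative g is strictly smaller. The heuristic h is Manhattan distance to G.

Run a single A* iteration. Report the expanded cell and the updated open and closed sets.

step 1: expand (3,6) (f=4, h=2) → closed; open now [(1,5) g=1 f=6, (1,6) g=2 f=6, (2,4) g=1 f=6, (4,6) g=3 f=4]

expanded=(3,6); open=[(1,5) g=1 f=6, (1,6) g=2 f=6, (2,4) g=1 f=6, (4,6) g=3 f=4]; closed=[(2,5), (2,6), (3,6)]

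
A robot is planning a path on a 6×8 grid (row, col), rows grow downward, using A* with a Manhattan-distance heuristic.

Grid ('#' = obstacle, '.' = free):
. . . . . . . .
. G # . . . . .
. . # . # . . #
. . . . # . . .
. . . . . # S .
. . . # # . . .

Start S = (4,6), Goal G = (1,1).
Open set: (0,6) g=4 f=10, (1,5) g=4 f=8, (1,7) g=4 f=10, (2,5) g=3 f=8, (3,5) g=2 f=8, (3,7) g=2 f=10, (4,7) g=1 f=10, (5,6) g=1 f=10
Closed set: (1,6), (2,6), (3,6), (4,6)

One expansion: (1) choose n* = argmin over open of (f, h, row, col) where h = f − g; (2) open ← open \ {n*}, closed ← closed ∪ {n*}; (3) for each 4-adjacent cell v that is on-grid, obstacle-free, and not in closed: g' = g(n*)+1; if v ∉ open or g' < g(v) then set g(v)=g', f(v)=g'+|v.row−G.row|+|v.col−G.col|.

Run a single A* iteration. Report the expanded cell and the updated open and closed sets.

step 1: expand (1,5) (f=8, h=4) → closed; open now [(0,5) g=5 f=10, (0,6) g=4 f=10, (1,4) g=5 f=8, (1,7) g=4 f=10, (2,5) g=3 f=8, (3,5) g=2 f=8, (3,7) g=2 f=10, (4,7) g=1 f=10, (5,6) g=1 f=10]

expanded=(1,5); open=[(0,5) g=5 f=10, (0,6) g=4 f=10, (1,4) g=5 f=8, (1,7) g=4 f=10, (2,5) g=3 f=8, (3,5) g=2 f=8, (3,7) g=2 f=10, (4,7) g=1 f=10, (5,6) g=1 f=10]; closed=[(1,5), (1,6), (2,6), (3,6), (4,6)]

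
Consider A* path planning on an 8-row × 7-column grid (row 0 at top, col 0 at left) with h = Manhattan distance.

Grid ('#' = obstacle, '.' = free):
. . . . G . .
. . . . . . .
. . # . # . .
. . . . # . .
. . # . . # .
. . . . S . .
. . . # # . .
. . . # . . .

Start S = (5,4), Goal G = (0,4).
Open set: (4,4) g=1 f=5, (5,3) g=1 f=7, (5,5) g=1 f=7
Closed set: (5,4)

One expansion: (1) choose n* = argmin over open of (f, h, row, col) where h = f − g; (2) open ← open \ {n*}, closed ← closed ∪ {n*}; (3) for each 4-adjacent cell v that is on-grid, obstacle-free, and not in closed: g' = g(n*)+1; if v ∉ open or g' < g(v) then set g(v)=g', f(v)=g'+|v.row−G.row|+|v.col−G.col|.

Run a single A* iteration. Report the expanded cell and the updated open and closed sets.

step 1: expand (4,4) (f=5, h=4) → closed; open now [(4,3) g=2 f=7, (5,3) g=1 f=7, (5,5) g=1 f=7]

expanded=(4,4); open=[(4,3) g=2 f=7, (5,3) g=1 f=7, (5,5) g=1 f=7]; closed=[(4,4), (5,4)]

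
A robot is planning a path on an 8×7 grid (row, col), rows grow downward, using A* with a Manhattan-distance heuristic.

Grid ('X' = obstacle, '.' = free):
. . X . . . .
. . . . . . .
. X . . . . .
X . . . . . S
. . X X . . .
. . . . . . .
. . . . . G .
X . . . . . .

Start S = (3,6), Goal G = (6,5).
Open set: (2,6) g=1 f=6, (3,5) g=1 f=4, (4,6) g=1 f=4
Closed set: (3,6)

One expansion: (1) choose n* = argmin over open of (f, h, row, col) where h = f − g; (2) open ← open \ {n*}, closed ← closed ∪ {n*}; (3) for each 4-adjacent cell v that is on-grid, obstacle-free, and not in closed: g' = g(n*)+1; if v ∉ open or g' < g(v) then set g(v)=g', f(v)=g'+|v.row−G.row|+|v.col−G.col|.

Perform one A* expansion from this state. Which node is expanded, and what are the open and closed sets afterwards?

step 1: expand (3,5) (f=4, h=3) → closed; open now [(2,5) g=2 f=6, (2,6) g=1 f=6, (3,4) g=2 f=6, (4,5) g=2 f=4, (4,6) g=1 f=4]

expanded=(3,5); open=[(2,5) g=2 f=6, (2,6) g=1 f=6, (3,4) g=2 f=6, (4,5) g=2 f=4, (4,6) g=1 f=4]; closed=[(3,5), (3,6)]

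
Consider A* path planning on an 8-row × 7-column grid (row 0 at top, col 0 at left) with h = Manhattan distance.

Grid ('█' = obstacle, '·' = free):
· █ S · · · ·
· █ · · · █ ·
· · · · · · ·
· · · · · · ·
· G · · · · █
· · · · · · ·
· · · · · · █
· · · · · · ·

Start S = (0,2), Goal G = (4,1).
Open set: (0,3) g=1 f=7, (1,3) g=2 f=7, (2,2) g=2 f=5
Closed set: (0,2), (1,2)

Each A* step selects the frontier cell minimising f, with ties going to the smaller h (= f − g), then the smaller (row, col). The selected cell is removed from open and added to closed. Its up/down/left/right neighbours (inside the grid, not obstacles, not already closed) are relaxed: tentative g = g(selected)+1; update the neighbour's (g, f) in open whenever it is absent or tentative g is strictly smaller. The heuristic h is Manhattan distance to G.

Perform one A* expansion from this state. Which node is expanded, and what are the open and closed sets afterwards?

expanded=(2,2); open=[(0,3) g=1 f=7, (1,3) g=2 f=7, (2,1) g=3 f=5, (2,3) g=3 f=7, (3,2) g=3 f=5]; closed=[(0,2), (1,2), (2,2)]

step 1: expand (2,2) (f=5, h=3) → closed; open now [(0,3) g=1 f=7, (1,3) g=2 f=7, (2,1) g=3 f=5, (2,3) g=3 f=7, (3,2) g=3 f=5]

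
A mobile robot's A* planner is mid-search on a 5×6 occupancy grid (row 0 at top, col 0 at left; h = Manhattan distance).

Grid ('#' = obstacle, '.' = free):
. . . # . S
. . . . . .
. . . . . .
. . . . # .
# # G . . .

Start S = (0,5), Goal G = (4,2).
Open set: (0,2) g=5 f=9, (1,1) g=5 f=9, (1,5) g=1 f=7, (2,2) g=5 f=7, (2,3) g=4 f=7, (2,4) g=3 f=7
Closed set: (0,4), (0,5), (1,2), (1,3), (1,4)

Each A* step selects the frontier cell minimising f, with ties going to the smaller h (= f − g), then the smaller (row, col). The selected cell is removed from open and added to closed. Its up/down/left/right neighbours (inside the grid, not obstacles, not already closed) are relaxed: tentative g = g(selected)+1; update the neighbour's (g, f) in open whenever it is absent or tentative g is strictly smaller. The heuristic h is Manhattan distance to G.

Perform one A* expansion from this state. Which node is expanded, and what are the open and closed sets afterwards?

step 1: expand (2,2) (f=7, h=2) → closed; open now [(0,2) g=5 f=9, (1,1) g=5 f=9, (1,5) g=1 f=7, (2,1) g=6 f=9, (2,3) g=4 f=7, (2,4) g=3 f=7, (3,2) g=6 f=7]

expanded=(2,2); open=[(0,2) g=5 f=9, (1,1) g=5 f=9, (1,5) g=1 f=7, (2,1) g=6 f=9, (2,3) g=4 f=7, (2,4) g=3 f=7, (3,2) g=6 f=7]; closed=[(0,4), (0,5), (1,2), (1,3), (1,4), (2,2)]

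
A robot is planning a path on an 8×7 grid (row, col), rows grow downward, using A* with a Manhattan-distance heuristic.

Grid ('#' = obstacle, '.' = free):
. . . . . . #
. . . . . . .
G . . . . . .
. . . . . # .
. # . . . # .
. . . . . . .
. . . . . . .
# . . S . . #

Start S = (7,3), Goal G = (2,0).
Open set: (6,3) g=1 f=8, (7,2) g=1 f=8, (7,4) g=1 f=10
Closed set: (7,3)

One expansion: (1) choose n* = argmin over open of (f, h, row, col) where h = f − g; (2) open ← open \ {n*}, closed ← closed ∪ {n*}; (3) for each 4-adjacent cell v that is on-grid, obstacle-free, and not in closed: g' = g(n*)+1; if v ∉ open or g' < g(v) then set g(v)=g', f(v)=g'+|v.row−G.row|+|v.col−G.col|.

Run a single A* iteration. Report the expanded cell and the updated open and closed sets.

expanded=(6,3); open=[(5,3) g=2 f=8, (6,2) g=2 f=8, (6,4) g=2 f=10, (7,2) g=1 f=8, (7,4) g=1 f=10]; closed=[(6,3), (7,3)]

step 1: expand (6,3) (f=8, h=7) → closed; open now [(5,3) g=2 f=8, (6,2) g=2 f=8, (6,4) g=2 f=10, (7,2) g=1 f=8, (7,4) g=1 f=10]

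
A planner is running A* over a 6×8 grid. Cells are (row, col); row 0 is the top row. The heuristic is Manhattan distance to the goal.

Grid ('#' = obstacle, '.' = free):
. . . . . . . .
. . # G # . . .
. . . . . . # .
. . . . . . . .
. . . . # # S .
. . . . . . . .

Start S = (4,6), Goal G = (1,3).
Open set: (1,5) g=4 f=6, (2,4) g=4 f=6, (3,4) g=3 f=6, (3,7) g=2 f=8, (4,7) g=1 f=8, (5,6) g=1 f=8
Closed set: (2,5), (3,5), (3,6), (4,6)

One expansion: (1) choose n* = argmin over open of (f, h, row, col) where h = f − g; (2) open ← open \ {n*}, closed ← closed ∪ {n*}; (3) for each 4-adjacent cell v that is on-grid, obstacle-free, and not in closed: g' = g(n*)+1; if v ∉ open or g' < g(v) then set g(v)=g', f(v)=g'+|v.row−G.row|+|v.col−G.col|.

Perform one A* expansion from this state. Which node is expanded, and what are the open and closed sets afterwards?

step 1: expand (1,5) (f=6, h=2) → closed; open now [(0,5) g=5 f=8, (1,6) g=5 f=8, (2,4) g=4 f=6, (3,4) g=3 f=6, (3,7) g=2 f=8, (4,7) g=1 f=8, (5,6) g=1 f=8]

expanded=(1,5); open=[(0,5) g=5 f=8, (1,6) g=5 f=8, (2,4) g=4 f=6, (3,4) g=3 f=6, (3,7) g=2 f=8, (4,7) g=1 f=8, (5,6) g=1 f=8]; closed=[(1,5), (2,5), (3,5), (3,6), (4,6)]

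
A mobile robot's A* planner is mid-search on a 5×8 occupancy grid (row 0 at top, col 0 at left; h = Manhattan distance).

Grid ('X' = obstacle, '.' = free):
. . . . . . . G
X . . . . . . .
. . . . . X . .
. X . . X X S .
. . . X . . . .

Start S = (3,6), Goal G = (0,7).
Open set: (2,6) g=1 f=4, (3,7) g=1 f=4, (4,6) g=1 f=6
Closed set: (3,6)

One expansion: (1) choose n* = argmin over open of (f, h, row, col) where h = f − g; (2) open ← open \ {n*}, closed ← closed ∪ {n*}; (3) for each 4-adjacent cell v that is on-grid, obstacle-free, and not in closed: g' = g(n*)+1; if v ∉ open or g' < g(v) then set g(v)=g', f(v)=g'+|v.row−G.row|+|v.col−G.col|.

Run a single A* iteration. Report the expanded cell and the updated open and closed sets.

expanded=(2,6); open=[(1,6) g=2 f=4, (2,7) g=2 f=4, (3,7) g=1 f=4, (4,6) g=1 f=6]; closed=[(2,6), (3,6)]

step 1: expand (2,6) (f=4, h=3) → closed; open now [(1,6) g=2 f=4, (2,7) g=2 f=4, (3,7) g=1 f=4, (4,6) g=1 f=6]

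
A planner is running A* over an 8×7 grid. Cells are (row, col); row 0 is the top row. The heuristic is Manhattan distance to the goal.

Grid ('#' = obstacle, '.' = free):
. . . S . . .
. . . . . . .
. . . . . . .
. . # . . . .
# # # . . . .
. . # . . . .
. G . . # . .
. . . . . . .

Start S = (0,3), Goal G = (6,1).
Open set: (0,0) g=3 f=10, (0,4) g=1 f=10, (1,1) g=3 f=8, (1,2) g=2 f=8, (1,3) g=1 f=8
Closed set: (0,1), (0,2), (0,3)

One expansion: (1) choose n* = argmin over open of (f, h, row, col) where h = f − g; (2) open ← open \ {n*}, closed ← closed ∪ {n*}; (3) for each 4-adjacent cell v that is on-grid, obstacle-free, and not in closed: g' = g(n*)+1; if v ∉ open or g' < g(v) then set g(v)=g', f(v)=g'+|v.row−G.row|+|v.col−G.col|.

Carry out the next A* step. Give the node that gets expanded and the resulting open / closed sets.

expanded=(1,1); open=[(0,0) g=3 f=10, (0,4) g=1 f=10, (1,0) g=4 f=10, (1,2) g=2 f=8, (1,3) g=1 f=8, (2,1) g=4 f=8]; closed=[(0,1), (0,2), (0,3), (1,1)]

step 1: expand (1,1) (f=8, h=5) → closed; open now [(0,0) g=3 f=10, (0,4) g=1 f=10, (1,0) g=4 f=10, (1,2) g=2 f=8, (1,3) g=1 f=8, (2,1) g=4 f=8]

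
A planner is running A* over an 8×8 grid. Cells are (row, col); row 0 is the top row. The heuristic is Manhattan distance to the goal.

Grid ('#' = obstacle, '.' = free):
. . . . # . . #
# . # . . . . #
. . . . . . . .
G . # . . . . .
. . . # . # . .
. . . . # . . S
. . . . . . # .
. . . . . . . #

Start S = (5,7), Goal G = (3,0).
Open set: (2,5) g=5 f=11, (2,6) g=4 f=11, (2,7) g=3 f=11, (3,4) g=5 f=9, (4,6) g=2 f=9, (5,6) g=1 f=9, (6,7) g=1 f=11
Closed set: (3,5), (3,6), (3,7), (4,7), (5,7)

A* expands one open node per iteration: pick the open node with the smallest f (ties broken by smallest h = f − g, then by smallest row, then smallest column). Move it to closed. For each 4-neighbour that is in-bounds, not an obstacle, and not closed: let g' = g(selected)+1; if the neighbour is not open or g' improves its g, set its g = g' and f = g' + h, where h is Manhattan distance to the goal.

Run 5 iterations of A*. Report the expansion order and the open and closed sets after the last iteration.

step 1: expand (3,4) (f=9, h=4) → closed; open now [(2,4) g=6 f=11, (2,5) g=5 f=11, (2,6) g=4 f=11, (2,7) g=3 f=11, (3,3) g=6 f=9, (4,4) g=6 f=11, (4,6) g=2 f=9, (5,6) g=1 f=9, (6,7) g=1 f=11]
step 2: expand (3,3) (f=9, h=3) → closed; open now [(2,3) g=7 f=11, (2,4) g=6 f=11, (2,5) g=5 f=11, (2,6) g=4 f=11, (2,7) g=3 f=11, (4,4) g=6 f=11, (4,6) g=2 f=9, (5,6) g=1 f=9, (6,7) g=1 f=11]
step 3: expand (4,6) (f=9, h=7) → closed; open now [(2,3) g=7 f=11, (2,4) g=6 f=11, (2,5) g=5 f=11, (2,6) g=4 f=11, (2,7) g=3 f=11, (4,4) g=6 f=11, (5,6) g=1 f=9, (6,7) g=1 f=11]
step 4: expand (5,6) (f=9, h=8) → closed; open now [(2,3) g=7 f=11, (2,4) g=6 f=11, (2,5) g=5 f=11, (2,6) g=4 f=11, (2,7) g=3 f=11, (4,4) g=6 f=11, (5,5) g=2 f=9, (6,7) g=1 f=11]
step 5: expand (5,5) (f=9, h=7) → closed; open now [(2,3) g=7 f=11, (2,4) g=6 f=11, (2,5) g=5 f=11, (2,6) g=4 f=11, (2,7) g=3 f=11, (4,4) g=6 f=11, (6,5) g=3 f=11, (6,7) g=1 f=11]

order=[(3,4) → (3,3) → (4,6) → (5,6) → (5,5)]; open=[(2,3) g=7 f=11, (2,4) g=6 f=11, (2,5) g=5 f=11, (2,6) g=4 f=11, (2,7) g=3 f=11, (4,4) g=6 f=11, (6,5) g=3 f=11, (6,7) g=1 f=11]; closed=[(3,3), (3,4), (3,5), (3,6), (3,7), (4,6), (4,7), (5,5), (5,6), (5,7)]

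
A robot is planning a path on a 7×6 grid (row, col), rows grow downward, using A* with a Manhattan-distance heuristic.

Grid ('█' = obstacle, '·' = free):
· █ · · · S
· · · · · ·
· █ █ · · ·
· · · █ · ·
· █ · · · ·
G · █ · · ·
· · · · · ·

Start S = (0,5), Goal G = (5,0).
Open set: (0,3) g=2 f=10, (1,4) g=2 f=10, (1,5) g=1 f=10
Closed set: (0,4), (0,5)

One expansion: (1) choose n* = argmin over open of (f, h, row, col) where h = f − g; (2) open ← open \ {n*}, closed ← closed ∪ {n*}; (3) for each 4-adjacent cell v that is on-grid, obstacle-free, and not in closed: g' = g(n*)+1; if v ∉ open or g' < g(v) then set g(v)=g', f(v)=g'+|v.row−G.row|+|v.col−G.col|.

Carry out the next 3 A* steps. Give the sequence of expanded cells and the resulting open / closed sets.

step 1: expand (0,3) (f=10, h=8) → closed; open now [(0,2) g=3 f=10, (1,3) g=3 f=10, (1,4) g=2 f=10, (1,5) g=1 f=10]
step 2: expand (0,2) (f=10, h=7) → closed; open now [(1,2) g=4 f=10, (1,3) g=3 f=10, (1,4) g=2 f=10, (1,5) g=1 f=10]
step 3: expand (1,2) (f=10, h=6) → closed; open now [(1,1) g=5 f=10, (1,3) g=3 f=10, (1,4) g=2 f=10, (1,5) g=1 f=10]

order=[(0,3) → (0,2) → (1,2)]; open=[(1,1) g=5 f=10, (1,3) g=3 f=10, (1,4) g=2 f=10, (1,5) g=1 f=10]; closed=[(0,2), (0,3), (0,4), (0,5), (1,2)]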